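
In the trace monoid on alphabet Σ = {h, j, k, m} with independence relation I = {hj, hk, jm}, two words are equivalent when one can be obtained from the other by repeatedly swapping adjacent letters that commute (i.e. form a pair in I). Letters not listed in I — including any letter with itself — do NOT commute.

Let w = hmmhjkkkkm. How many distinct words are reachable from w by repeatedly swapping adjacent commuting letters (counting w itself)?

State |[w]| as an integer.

21

drop 0:h onto floor
drop 1:m onto {0:h}
drop 2:m onto {1:m}
drop 3:h onto {2:m}
drop 4:j onto floor
drop 5:k onto {2:m, 4:j}
drop 6:k onto {5:k}
drop 7:k onto {6:k}
drop 8:k onto {7:k}
drop 9:m onto {3:h, 8:k}
ground layer = {0:h, 4:j}
drop-orders for the pieces not yet dropped (sum over which currently-grounded one goes next):
  1 to go: {9} 1
  2 to go: {3,9} 1  {8,9} 1
  3 to go: {3,8,9} 2  {7,8,9} 1
  4 to go: {3,7,8,9} 3  {6,7,8,9} 1
  5 to go: {3,6,7,8,9} 4  {5,6,7,8,9} 1
  6 to go: {3,5,6,7,8,9} 5  {4,5,6,7,8,9} 1
  7 to go: {2,3,5,6,7,8,9} 5  {3,4,5,6,7,8,9} 6
  8 to go: {1,2,3,5,6,7,8,9} 5  {2,3,4,5,6,7,8,9} 11
  if 0:h drops first: 16 orders
  if 4:j drops first: 5 orders
heap linearizations: 21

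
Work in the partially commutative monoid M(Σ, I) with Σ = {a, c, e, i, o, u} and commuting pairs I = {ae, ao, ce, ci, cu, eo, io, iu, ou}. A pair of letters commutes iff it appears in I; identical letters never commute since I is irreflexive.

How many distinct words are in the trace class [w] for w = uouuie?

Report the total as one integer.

#0=u has no predecessor
#1=o has no predecessor
#2=u depends on [0:u]
#3=u depends on [2:u]
#4=i has no predecessor
#5=e depends on [3:u, 4:i]
sources: [0:u, 1:o, 4:i]
N(rest) = Σ N(rest − s) over sources s of rest; N(one piece) = 1:
  size 1 → [1]=1  [5]=1
  size 2 → [1,5]=2  [3,5]=1  [4,5]=1
  size 3 → [1,3,5]=3  [1,4,5]=3  [2,3,5]=1  [3,4,5]=2
  size 4 → [0,2,3,5]=1  [1,2,3,5]=4  [1,3,4,5]=8  [2,3,4,5]=3
  first=0(u) contributes 15
  first=1(o) contributes 4
  first=4(i) contributes 5
|[w]| = 24

24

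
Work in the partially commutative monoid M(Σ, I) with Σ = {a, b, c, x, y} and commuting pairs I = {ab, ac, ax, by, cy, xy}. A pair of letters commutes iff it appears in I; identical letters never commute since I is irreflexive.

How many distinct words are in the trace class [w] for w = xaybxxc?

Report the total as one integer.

21

#0=x has no predecessor
#1=a has no predecessor
#2=y depends on [1:a]
#3=b depends on [0:x]
#4=x depends on [3:b]
#5=x depends on [4:x]
#6=c depends on [5:x]
sources: [0:x, 1:a]
N(rest) = Σ N(rest − s) over sources s of rest; N(one piece) = 1:
  size 1 → [2]=1  [6]=1
  size 2 → [1,2]=1  [2,6]=2  [5,6]=1
  size 3 → [1,2,6]=3  [2,5,6]=3  [4,5,6]=1
  size 4 → [1,2,5,6]=6  [2,4,5,6]=4  [3,4,5,6]=1
  size 5 → [0,3,4,5,6]=1  [1,2,4,5,6]=10  [2,3,4,5,6]=5
  first=0(x) contributes 15
  first=1(a) contributes 6
|[w]| = 21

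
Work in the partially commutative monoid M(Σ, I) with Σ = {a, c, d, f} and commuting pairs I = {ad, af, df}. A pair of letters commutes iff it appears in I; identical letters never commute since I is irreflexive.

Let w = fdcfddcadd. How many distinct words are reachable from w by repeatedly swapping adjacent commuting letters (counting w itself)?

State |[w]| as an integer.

drop 0:f onto floor
drop 1:d onto floor
drop 2:c onto {0:f, 1:d}
drop 3:f onto {2:c}
drop 4:d onto {2:c}
drop 5:d onto {4:d}
drop 6:c onto {3:f, 5:d}
drop 7:a onto {6:c}
drop 8:d onto {6:c}
drop 9:d onto {8:d}
ground layer = {0:f, 1:d}
drop-orders for the pieces not yet dropped (sum over which currently-grounded one goes next):
  1 to go: {7} 1  {9} 1
  2 to go: {7,9} 2  {8,9} 1
  3 to go: {7,8,9} 3
  4 to go: {6,7,8,9} 3
  5 to go: {3,6,7,8,9} 3  {5,6,7,8,9} 3
  6 to go: {3,5,6,7,8,9} 6  {4,5,6,7,8,9} 3
  7 to go: {3,4,5,6,7,8,9} 9
  8 to go: {2,3,4,5,6,7,8,9} 9
  if 0:f drops first: 9 orders
  if 1:d drops first: 9 orders
heap linearizations: 18

18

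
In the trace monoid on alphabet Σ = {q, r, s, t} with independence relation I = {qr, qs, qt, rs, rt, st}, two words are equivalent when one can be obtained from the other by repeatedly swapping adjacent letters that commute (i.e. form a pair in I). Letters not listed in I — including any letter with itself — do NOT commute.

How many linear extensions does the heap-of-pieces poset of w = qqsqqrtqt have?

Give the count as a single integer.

#0=q has no predecessor
#1=q depends on [0:q]
#2=s has no predecessor
#3=q depends on [1:q]
#4=q depends on [3:q]
#5=r has no predecessor
#6=t has no predecessor
#7=q depends on [4:q]
#8=t depends on [6:t]
sources: [0:q, 2:s, 5:r, 6:t]
N(rest) = Σ N(rest − s) over sources s of rest; N(one piece) = 1:
  size 1 → [2]=1  [5]=1  [7]=1  [8]=1
  size 2 → [2,5]=2  [2,7]=2  [2,8]=2  [4,7]=1  [5,7]=2  [5,8]=2  [6,8]=1  [7,8]=2
  size 3 → [2,4,7]=3  [2,5,7]=6  [2,5,8]=6  [2,6,8]=3  [2,7,8]=6  [3,4,7]=1  [4,5,7]=3  [4,7,8]=3  [5,6,8]=3  [5,7,8]=6  [6,7,8]=3
  size 4 → [1,3,4,7]=1  [2,3,4,7]=4  [2,4,5,7]=12  [2,4,7,8]=12  [2,5,6,8]=12  [2,5,7,8]=24  [2,6,7,8]=12  [3,4,5,7]=4  [3,4,7,8]=4  [4,5,7,8]=12  [4,6,7,8]=6  [5,6,7,8]=12
  size 5 → [0,1,3,4,7]=1  [1,2,3,4,7]=5  [1,3,4,5,7]=5  [1,3,4,7,8]=5  [2,3,4,5,7]=20  [2,3,4,7,8]=20  [2,4,5,7,8]=60  [2,4,6,7,8]=30  [2,5,6,7,8]=60  [3,4,5,7,8]=20  [3,4,6,7,8]=10  [4,5,6,7,8]=30
  size 6 → [0,1,2,3,4,7]=6  [0,1,3,4,5,7]=6  [0,1,3,4,7,8]=6  [1,2,3,4,5,7]=30  [1,2,3,4,7,8]=30  [1,3,4,5,7,8]=30  [1,3,4,6,7,8]=15  [2,3,4,5,7,8]=120  [2,3,4,6,7,8]=60  [2,4,5,6,7,8]=180  [3,4,5,6,7,8]=60
  size 7 → [0,1,2,3,4,5,7]=42  [0,1,2,3,4,7,8]=42  [0,1,3,4,5,7,8]=42  [0,1,3,4,6,7,8]=21  [1,2,3,4,5,7,8]=210  [1,2,3,4,6,7,8]=105  [1,3,4,5,6,7,8]=105  [2,3,4,5,6,7,8]=420
  first=0(q) contributes 840
  first=2(s) contributes 168
  first=5(r) contributes 168
  first=6(t) contributes 336
|[w]| = 1512

1512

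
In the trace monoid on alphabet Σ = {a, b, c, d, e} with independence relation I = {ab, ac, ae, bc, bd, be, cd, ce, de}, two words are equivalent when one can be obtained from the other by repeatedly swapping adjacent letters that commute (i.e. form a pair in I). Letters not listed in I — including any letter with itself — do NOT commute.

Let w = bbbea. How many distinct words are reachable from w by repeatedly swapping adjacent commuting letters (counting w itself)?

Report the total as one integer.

20

#0=b has no predecessor
#1=b depends on [0:b]
#2=b depends on [1:b]
#3=e has no predecessor
#4=a has no predecessor
sources: [0:b, 3:e, 4:a]
N(rest) = Σ N(rest − s) over sources s of rest; N(one piece) = 1:
  size 1 → [2]=1  [3]=1  [4]=1
  size 2 → [1,2]=1  [2,3]=2  [2,4]=2  [3,4]=2
  size 3 → [0,1,2]=1  [1,2,3]=3  [1,2,4]=3  [2,3,4]=6
  first=0(b) contributes 12
  first=3(e) contributes 4
  first=4(a) contributes 4
|[w]| = 20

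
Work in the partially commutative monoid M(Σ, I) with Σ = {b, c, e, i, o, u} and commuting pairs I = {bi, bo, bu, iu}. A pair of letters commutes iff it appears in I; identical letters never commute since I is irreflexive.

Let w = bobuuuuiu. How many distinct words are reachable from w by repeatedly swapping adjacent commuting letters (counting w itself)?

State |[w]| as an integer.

216

0(b) covers ∅
1(o) covers ∅
2(b) covers 0:b
3(u) covers 1:o
4(u) covers 3:u
5(u) covers 4:u
6(u) covers 5:u
7(i) covers 1:o
8(u) covers 6:u
floor of heap: 0:b, 1:o
completions by unplaced set U, small U first (add the entries for U minus each lowest piece of U):
  |U|=1: {2}:1  {7}:1  {8}:1
  |U|=2: {0,2}:1  {2,7}:2  {2,8}:2  {6,8}:1  {7,8}:2
  |U|=3: {0,2,7}:3  {0,2,8}:3  {2,6,8}:3  {2,7,8}:6  {5,6,8}:1  {6,7,8}:3
  |U|=4: {0,2,6,8}:6  {0,2,7,8}:12  {2,5,6,8}:4  {2,6,7,8}:12  {4,5,6,8}:1  {5,6,7,8}:4
  |U|=5: {0,2,5,6,8}:10  {0,2,6,7,8}:30  {2,4,5,6,8}:5  {2,5,6,7,8}:20  {3,4,5,6,8}:1  {4,5,6,7,8}:5
  |U|=6: {0,2,4,5,6,8}:15  {0,2,5,6,7,8}:60  {2,3,4,5,6,8}:6  {2,4,5,6,7,8}:30  {3,4,5,6,7,8}:6
  |U|=7: {0,2,3,4,5,6,8}:21  {0,2,4,5,6,7,8}:105  {1,3,4,5,6,7,8}:6  {2,3,4,5,6,7,8}:42
  start at 0(b): 48
  start at 1(o): 168
sum over floor = 216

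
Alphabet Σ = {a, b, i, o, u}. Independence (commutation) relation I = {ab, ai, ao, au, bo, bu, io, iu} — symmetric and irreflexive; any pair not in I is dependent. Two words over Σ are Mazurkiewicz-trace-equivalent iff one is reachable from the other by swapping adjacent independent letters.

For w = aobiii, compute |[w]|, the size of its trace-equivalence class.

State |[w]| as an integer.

30

piece 0:a — minimal
piece 1:o — minimal
piece 2:b — minimal
piece 3:i rests on {2:b}
piece 4:i rests on {3:i}
piece 5:i rests on {4:i}
minimal pieces: {0:a, 1:o, 2:b}
ways to finish when only these pieces remain (= sum over removing one remaining piece with nothing left below it):
  1 left: {0}→1  {1}→1  {5}→1
  2 left: {0,1}→2  {0,5}→2  {1,5}→2  {4,5}→1
  3 left: {0,1,5}→6  {0,4,5}→3  {1,4,5}→3  {3,4,5}→1
  4 left: {0,1,4,5}→12  {0,3,4,5}→4  {1,3,4,5}→4  {2,3,4,5}→1
  placing 0:a first → 5 extensions
  placing 1:o first → 5 extensions
  placing 2:b first → 20 extensions
total linear extensions = 30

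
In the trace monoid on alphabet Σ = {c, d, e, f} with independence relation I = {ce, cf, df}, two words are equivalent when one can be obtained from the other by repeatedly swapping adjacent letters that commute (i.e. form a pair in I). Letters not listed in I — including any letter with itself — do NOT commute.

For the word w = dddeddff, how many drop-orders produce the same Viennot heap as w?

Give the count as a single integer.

0(d) covers ∅
1(d) covers 0:d
2(d) covers 1:d
3(e) covers 2:d
4(d) covers 3:e
5(d) covers 4:d
6(f) covers 3:e
7(f) covers 6:f
floor of heap: 0:d
completions by unplaced set U, small U first (add the entries for U minus each lowest piece of U):
  |U|=1: {5}:1  {7}:1
  |U|=2: {4,5}:1  {5,7}:2  {6,7}:1
  |U|=3: {4,5,7}:3  {5,6,7}:3
  |U|=4: {4,5,6,7}:6
  |U|=5: {3,4,5,6,7}:6
  |U|=6: {2,3,4,5,6,7}:6
  start at 0(d): 6

6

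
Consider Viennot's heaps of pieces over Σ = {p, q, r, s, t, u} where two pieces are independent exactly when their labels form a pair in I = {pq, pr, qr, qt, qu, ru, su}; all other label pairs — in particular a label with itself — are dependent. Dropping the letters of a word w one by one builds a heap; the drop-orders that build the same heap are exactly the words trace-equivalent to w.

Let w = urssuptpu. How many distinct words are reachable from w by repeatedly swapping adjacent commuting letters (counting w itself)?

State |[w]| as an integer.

0(u) covers ∅
1(r) covers ∅
2(s) covers 1:r
3(s) covers 2:s
4(u) covers 0:u
5(p) covers 3:s, 4:u
6(t) covers 5:p
7(p) covers 6:t
8(u) covers 7:p
floor of heap: 0:u, 1:r
completions by unplaced set U, small U first (add the entries for U minus each lowest piece of U):
  |U|=1: {8}:1
  |U|=2: {7,8}:1
  |U|=3: {6,7,8}:1
  |U|=4: {5,6,7,8}:1
  |U|=5: {3,5,6,7,8}:1  {4,5,6,7,8}:1
  |U|=6: {0,4,5,6,7,8}:1  {2,3,5,6,7,8}:1  {3,4,5,6,7,8}:2
  |U|=7: {0,3,4,5,6,7,8}:3  {1,2,3,5,6,7,8}:1  {2,3,4,5,6,7,8}:3
  start at 0(u): 4
  start at 1(r): 6
sum over floor = 10

10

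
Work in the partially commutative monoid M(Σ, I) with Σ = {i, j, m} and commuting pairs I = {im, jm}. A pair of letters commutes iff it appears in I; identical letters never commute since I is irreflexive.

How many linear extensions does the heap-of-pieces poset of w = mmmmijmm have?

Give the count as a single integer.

drop 0:m onto floor
drop 1:m onto {0:m}
drop 2:m onto {1:m}
drop 3:m onto {2:m}
drop 4:i onto floor
drop 5:j onto {4:i}
drop 6:m onto {3:m}
drop 7:m onto {6:m}
ground layer = {0:m, 4:i}
drop-orders for the pieces not yet dropped (sum over which currently-grounded one goes next):
  1 to go: {5} 1  {7} 1
  2 to go: {4,5} 1  {5,7} 2  {6,7} 1
  3 to go: {3,6,7} 1  {4,5,7} 3  {5,6,7} 3
  4 to go: {2,3,6,7} 1  {3,5,6,7} 4  {4,5,6,7} 6
  5 to go: {1,2,3,6,7} 1  {2,3,5,6,7} 5  {3,4,5,6,7} 10
  6 to go: {0,1,2,3,6,7} 1  {1,2,3,5,6,7} 6  {2,3,4,5,6,7} 15
  if 0:m drops first: 21 orders
  if 4:i drops first: 7 orders
heap linearizations: 28

28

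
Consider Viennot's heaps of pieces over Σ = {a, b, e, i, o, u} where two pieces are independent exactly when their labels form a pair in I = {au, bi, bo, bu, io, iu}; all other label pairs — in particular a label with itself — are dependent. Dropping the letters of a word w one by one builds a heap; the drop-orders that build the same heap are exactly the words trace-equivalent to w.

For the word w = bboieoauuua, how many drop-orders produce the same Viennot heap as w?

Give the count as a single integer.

120

piece 0:b — minimal
piece 1:b rests on {0:b}
piece 2:o — minimal
piece 3:i — minimal
piece 4:e rests on {1:b, 2:o, 3:i}
piece 5:o rests on {4:e}
piece 6:a rests on {5:o}
piece 7:u rests on {5:o}
piece 8:u rests on {7:u}
piece 9:u rests on {8:u}
piece 10:a rests on {6:a}
minimal pieces: {0:b, 2:o, 3:i}
ways to finish when only these pieces remain (= sum over removing one remaining piece with nothing left below it):
  1 left: {9}→1  {10}→1
  2 left: {6,10}→1  {8,9}→1  {9,10}→2
  3 left: {6,9,10}→3  {7,8,9}→1  {8,9,10}→3
  4 left: {6,8,9,10}→6  {7,8,9,10}→4
  5 left: {6,7,8,9,10}→10
  6 left: {5,6,7,8,9,10}→10
  7 left: {4,5,6,7,8,9,10}→10
  8 left: {1,4,5,6,7,8,9,10}→10  {2,4,5,6,7,8,9,10}→10  {3,4,5,6,7,8,9,10}→10
  9 left: {0,1,4,5,6,7,8,9,10}→10  {1,2,4,5,6,7,8,9,10}→20  {1,3,4,5,6,7,8,9,10}→20  {2,3,4,5,6,7,8,9,10}→20
  placing 0:b first → 60 extensions
  placing 2:o first → 30 extensions
  placing 3:i first → 30 extensions
total linear extensions = 120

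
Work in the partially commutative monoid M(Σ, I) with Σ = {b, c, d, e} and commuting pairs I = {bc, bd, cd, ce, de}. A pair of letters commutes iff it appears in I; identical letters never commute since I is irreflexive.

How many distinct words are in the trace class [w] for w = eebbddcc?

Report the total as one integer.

0(e) covers ∅
1(e) covers 0:e
2(b) covers 1:e
3(b) covers 2:b
4(d) covers ∅
5(d) covers 4:d
6(c) covers ∅
7(c) covers 6:c
floor of heap: 0:e, 4:d, 6:c
completions by unplaced set U, small U first (add the entries for U minus each lowest piece of U):
  |U|=1: {3}:1  {5}:1  {7}:1
  |U|=2: {2,3}:1  {3,5}:2  {3,7}:2  {4,5}:1  {5,7}:2  {6,7}:1
  |U|=3: {1,2,3}:1  {2,3,5}:3  {2,3,7}:3  {3,4,5}:3  {3,5,7}:6  {3,6,7}:3  {4,5,7}:3  {5,6,7}:3
  |U|=4: {0,1,2,3}:1  {1,2,3,5}:4  {1,2,3,7}:4  {2,3,4,5}:6  {2,3,5,7}:12  {2,3,6,7}:6  {3,4,5,7}:12  {3,5,6,7}:12  {4,5,6,7}:6
  |U|=5: {0,1,2,3,5}:5  {0,1,2,3,7}:5  {1,2,3,4,5}:10  {1,2,3,5,7}:20  {1,2,3,6,7}:10  {2,3,4,5,7}:30  {2,3,5,6,7}:30  {3,4,5,6,7}:30
  |U|=6: {0,1,2,3,4,5}:15  {0,1,2,3,5,7}:30  {0,1,2,3,6,7}:15  {1,2,3,4,5,7}:60  {1,2,3,5,6,7}:60  {2,3,4,5,6,7}:90
  start at 0(e): 210
  start at 4(d): 105
  start at 6(c): 105
sum over floor = 420

420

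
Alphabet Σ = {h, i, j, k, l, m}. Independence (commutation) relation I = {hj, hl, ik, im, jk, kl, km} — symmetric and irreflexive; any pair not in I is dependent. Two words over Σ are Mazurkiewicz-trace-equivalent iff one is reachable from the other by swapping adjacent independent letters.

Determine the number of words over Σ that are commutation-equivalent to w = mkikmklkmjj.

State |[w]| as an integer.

0(m) covers ∅
1(k) covers ∅
2(i) covers ∅
3(k) covers 1:k
4(m) covers 0:m
5(k) covers 3:k
6(l) covers 2:i, 4:m
7(k) covers 5:k
8(m) covers 6:l
9(j) covers 8:m
10(j) covers 9:j
floor of heap: 0:m, 1:k, 2:i
completions by unplaced set U, small U first (add the entries for U minus each lowest piece of U):
  |U|=1: {7}:1  {10}:1
  |U|=2: {5,7}:1  {7,10}:2  {9,10}:1
  |U|=3: {3,5,7}:1  {5,7,10}:3  {7,9,10}:3  {8,9,10}:1
  |U|=4: {1,3,5,7}:1  {3,5,7,10}:4  {5,7,9,10}:6  {6,8,9,10}:1  {7,8,9,10}:4
  |U|=5: {1,3,5,7,10}:5  {2,6,8,9,10}:1  {3,5,7,9,10}:10  {4,6,8,9,10}:1  {5,7,8,9,10}:10  {6,7,8,9,10}:5
  |U|=6: {0,4,6,8,9,10}:1  {1,3,5,7,9,10}:15  {2,4,6,8,9,10}:2  {2,6,7,8,9,10}:6  {3,5,7,8,9,10}:20  {4,6,7,8,9,10}:6  {5,6,7,8,9,10}:15
  |U|=7: {0,2,4,6,8,9,10}:3  {0,4,6,7,8,9,10}:7  {1,3,5,7,8,9,10}:35  {2,4,6,7,8,9,10}:14  {2,5,6,7,8,9,10}:21  {3,5,6,7,8,9,10}:35  {4,5,6,7,8,9,10}:21
  |U|=8: {0,2,4,6,7,8,9,10}:24  {0,4,5,6,7,8,9,10}:28  {1,3,5,6,7,8,9,10}:70  {2,3,5,6,7,8,9,10}:56  {2,4,5,6,7,8,9,10}:56  {3,4,5,6,7,8,9,10}:56
  |U|=9: {0,2,4,5,6,7,8,9,10}:108  {0,3,4,5,6,7,8,9,10}:84  {1,2,3,5,6,7,8,9,10}:126  {1,3,4,5,6,7,8,9,10}:126  {2,3,4,5,6,7,8,9,10}:168
  start at 0(m): 420
  start at 1(k): 360
  start at 2(i): 210
sum over floor = 990

990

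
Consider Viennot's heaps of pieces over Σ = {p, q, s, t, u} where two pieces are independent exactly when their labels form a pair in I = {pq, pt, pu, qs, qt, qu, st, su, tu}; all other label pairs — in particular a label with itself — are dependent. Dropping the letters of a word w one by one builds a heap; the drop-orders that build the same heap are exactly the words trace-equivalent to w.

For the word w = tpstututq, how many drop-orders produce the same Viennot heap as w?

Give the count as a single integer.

drop 0:t onto floor
drop 1:p onto floor
drop 2:s onto {1:p}
drop 3:t onto {0:t}
drop 4:u onto floor
drop 5:t onto {3:t}
drop 6:u onto {4:u}
drop 7:t onto {5:t}
drop 8:q onto floor
ground layer = {0:t, 1:p, 4:u, 8:q}
drop-orders for the pieces not yet dropped (sum over which currently-grounded one goes next):
  1 to go: {2} 1  {6} 1  {7} 1  {8} 1
  2 to go: {1,2} 1  {2,6} 2  {2,7} 2  {2,8} 2  {4,6} 1  {5,7} 1  {6,7} 2  {6,8} 2  {7,8} 2
  3 to go: {1,2,6} 3  {1,2,7} 3  {1,2,8} 3  {2,4,6} 3  {2,5,7} 3  {2,6,7} 6  {2,6,8} 6  {2,7,8} 6  {3,5,7} 1  {4,6,7} 3  {4,6,8} 3  {5,6,7} 3  {5,7,8} 3  {6,7,8} 6
  4 to go: {0,3,5,7} 1  {1,2,4,6} 6  {1,2,5,7} 6  {1,2,6,7} 12  {1,2,6,8} 12  {1,2,7,8} 12  {2,3,5,7} 4  {2,4,6,7} 12  {2,4,6,8} 12  {2,5,6,7} 12  {2,5,7,8} 12  {2,6,7,8} 24  {3,5,6,7} 4  {3,5,7,8} 4  {4,5,6,7} 6  {4,6,7,8} 12  {5,6,7,8} 12
  5 to go: {0,2,3,5,7} 5  {0,3,5,6,7} 5  {0,3,5,7,8} 5  {1,2,3,5,7} 10  {1,2,4,6,7} 30  {1,2,4,6,8} 30  {1,2,5,6,7} 30  {1,2,5,7,8} 30  {1,2,6,7,8} 60  {2,3,5,6,7} 20  {2,3,5,7,8} 20  {2,4,5,6,7} 30  {2,4,6,7,8} 60  {2,5,6,7,8} 60  {3,4,5,6,7} 10  {3,5,6,7,8} 20  {4,5,6,7,8} 30
  6 to go: {0,1,2,3,5,7} 15  {0,2,3,5,6,7} 30  {0,2,3,5,7,8} 30  {0,3,4,5,6,7} 15  {0,3,5,6,7,8} 30  {1,2,3,5,6,7} 60  {1,2,3,5,7,8} 60  {1,2,4,5,6,7} 90  {1,2,4,6,7,8} 180  {1,2,5,6,7,8} 180  {2,3,4,5,6,7} 60  {2,3,5,6,7,8} 120  {2,4,5,6,7,8} 180  {3,4,5,6,7,8} 60
  7 to go: {0,1,2,3,5,6,7} 105  {0,1,2,3,5,7,8} 105  {0,2,3,4,5,6,7} 105  {0,2,3,5,6,7,8} 210  {0,3,4,5,6,7,8} 105  {1,2,3,4,5,6,7} 210  {1,2,3,5,6,7,8} 420  {1,2,4,5,6,7,8} 630  {2,3,4,5,6,7,8} 420
  if 0:t drops first: 1680 orders
  if 1:p drops first: 840 orders
  if 4:u drops first: 840 orders
  if 8:q drops first: 420 orders
heap linearizations: 3780

3780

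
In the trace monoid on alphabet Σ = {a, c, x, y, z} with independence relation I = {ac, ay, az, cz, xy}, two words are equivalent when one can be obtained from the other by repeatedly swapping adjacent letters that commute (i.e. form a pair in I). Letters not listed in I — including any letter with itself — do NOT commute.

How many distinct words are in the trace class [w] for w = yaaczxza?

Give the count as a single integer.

40

#0=y has no predecessor
#1=a has no predecessor
#2=a depends on [1:a]
#3=c depends on [0:y]
#4=z depends on [0:y]
#5=x depends on [2:a, 3:c, 4:z]
#6=z depends on [5:x]
#7=a depends on [5:x]
sources: [0:y, 1:a]
N(rest) = Σ N(rest − s) over sources s of rest; N(one piece) = 1:
  size 1 → [6]=1  [7]=1
  size 2 → [6,7]=2
  size 3 → [5,6,7]=2
  size 4 → [2,5,6,7]=2  [3,5,6,7]=2  [4,5,6,7]=2
  size 5 → [1,2,5,6,7]=2  [2,3,5,6,7]=4  [2,4,5,6,7]=4  [3,4,5,6,7]=4
  size 6 → [0,3,4,5,6,7]=4  [1,2,3,5,6,7]=6  [1,2,4,5,6,7]=6  [2,3,4,5,6,7]=12
  first=0(y) contributes 24
  first=1(a) contributes 16
|[w]| = 40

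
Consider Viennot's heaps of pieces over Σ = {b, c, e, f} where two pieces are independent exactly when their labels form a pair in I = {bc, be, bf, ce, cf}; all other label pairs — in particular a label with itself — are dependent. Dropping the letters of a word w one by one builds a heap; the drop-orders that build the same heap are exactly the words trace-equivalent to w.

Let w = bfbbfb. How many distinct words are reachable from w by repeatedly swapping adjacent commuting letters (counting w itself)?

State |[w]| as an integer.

#0=b has no predecessor
#1=f has no predecessor
#2=b depends on [0:b]
#3=b depends on [2:b]
#4=f depends on [1:f]
#5=b depends on [3:b]
sources: [0:b, 1:f]
N(rest) = Σ N(rest − s) over sources s of rest; N(one piece) = 1:
  size 1 → [4]=1  [5]=1
  size 2 → [1,4]=1  [3,5]=1  [4,5]=2
  size 3 → [1,4,5]=3  [2,3,5]=1  [3,4,5]=3
  size 4 → [0,2,3,5]=1  [1,3,4,5]=6  [2,3,4,5]=4
  first=0(b) contributes 10
  first=1(f) contributes 5
|[w]| = 15

15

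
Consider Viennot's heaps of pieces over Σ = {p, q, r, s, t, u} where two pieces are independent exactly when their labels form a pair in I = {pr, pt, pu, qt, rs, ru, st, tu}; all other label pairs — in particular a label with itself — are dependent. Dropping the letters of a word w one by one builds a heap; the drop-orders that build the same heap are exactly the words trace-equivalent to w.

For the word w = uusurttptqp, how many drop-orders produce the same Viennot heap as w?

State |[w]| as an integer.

#0=u has no predecessor
#1=u depends on [0:u]
#2=s depends on [1:u]
#3=u depends on [2:s]
#4=r has no predecessor
#5=t depends on [4:r]
#6=t depends on [5:t]
#7=p depends on [2:s]
#8=t depends on [6:t]
#9=q depends on [3:u, 4:r, 7:p]
#10=p depends on [9:q]
sources: [0:u, 4:r]
N(rest) = Σ N(rest − s) over sources s of rest; N(one piece) = 1:
  size 1 → [8]=1  [10]=1
  size 2 → [6,8]=1  [8,10]=2  [9,10]=1
  size 3 → [3,9,10]=1  [5,6,8]=1  [6,8,10]=3  [7,9,10]=1  [8,9,10]=3
  size 4 → [3,7,9,10]=2  [3,8,9,10]=4  [5,6,8,10]=4  [6,8,9,10]=6  [7,8,9,10]=4
  size 5 → [2,3,7,9,10]=2  [3,6,8,9,10]=10  [3,7,8,9,10]=10  [5,6,8,9,10]=10  [6,7,8,9,10]=10
  size 6 → [1,2,3,7,9,10]=2  [2,3,7,8,9,10]=12  [3,5,6,8,9,10]=20  [3,6,7,8,9,10]=30  [4,5,6,8,9,10]=10  [5,6,7,8,9,10]=20
  size 7 → [0,1,2,3,7,9,10]=2  [1,2,3,7,8,9,10]=14  [2,3,6,7,8,9,10]=42  [3,4,5,6,8,9,10]=30  [3,5,6,7,8,9,10]=70  [4,5,6,7,8,9,10]=30
  size 8 → [0,1,2,3,7,8,9,10]=16  [1,2,3,6,7,8,9,10]=56  [2,3,5,6,7,8,9,10]=112  [3,4,5,6,7,8,9,10]=130
  size 9 → [0,1,2,3,6,7,8,9,10]=72  [1,2,3,5,6,7,8,9,10]=168  [2,3,4,5,6,7,8,9,10]=242
  first=0(u) contributes 410
  first=4(r) contributes 240
|[w]| = 650

650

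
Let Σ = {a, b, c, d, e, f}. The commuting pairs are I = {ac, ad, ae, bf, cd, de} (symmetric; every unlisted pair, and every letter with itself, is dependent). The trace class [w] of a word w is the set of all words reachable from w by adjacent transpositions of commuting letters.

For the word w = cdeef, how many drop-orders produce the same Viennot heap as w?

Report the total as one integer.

4

drop 0:c onto floor
drop 1:d onto floor
drop 2:e onto {0:c}
drop 3:e onto {2:e}
drop 4:f onto {1:d, 3:e}
ground layer = {0:c, 1:d}
drop-orders for the pieces not yet dropped (sum over which currently-grounded one goes next):
  1 to go: {4} 1
  2 to go: {1,4} 1  {3,4} 1
  3 to go: {1,3,4} 2  {2,3,4} 1
  if 0:c drops first: 3 orders
  if 1:d drops first: 1 orders
heap linearizations: 4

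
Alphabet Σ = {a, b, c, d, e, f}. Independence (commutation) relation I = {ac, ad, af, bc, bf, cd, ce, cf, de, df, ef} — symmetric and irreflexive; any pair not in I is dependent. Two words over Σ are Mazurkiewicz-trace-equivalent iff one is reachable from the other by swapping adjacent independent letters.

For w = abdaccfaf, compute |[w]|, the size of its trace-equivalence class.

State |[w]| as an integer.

piece 0:a — minimal
piece 1:b rests on {0:a}
piece 2:d rests on {1:b}
piece 3:a rests on {1:b}
piece 4:c — minimal
piece 5:c rests on {4:c}
piece 6:f — minimal
piece 7:a rests on {3:a}
piece 8:f rests on {6:f}
minimal pieces: {0:a, 4:c, 6:f}
ways to finish when only these pieces remain (= sum over removing one remaining piece with nothing left below it):
  1 left: {2}→1  {5}→1  {7}→1  {8}→1
  2 left: {2,5}→2  {2,7}→2  {2,8}→2  {3,7}→1  {4,5}→1  {5,7}→2  {5,8}→2  {6,8}→1  {7,8}→2
  3 left: {2,3,7}→3  {2,4,5}→3  {2,5,7}→6  {2,5,8}→6  {2,6,8}→3  {2,7,8}→6  {3,5,7}→3  {3,7,8}→3  {4,5,7}→3  {4,5,8}→3  {5,6,8}→3  {5,7,8}→6  {6,7,8}→3
  4 left: {1,2,3,7}→3  {2,3,5,7}→12  {2,3,7,8}→12  {2,4,5,7}→12  {2,4,5,8}→12  {2,5,6,8}→12  {2,5,7,8}→24  {2,6,7,8}→12  {3,4,5,7}→6  {3,5,7,8}→12  {3,6,7,8}→6  {4,5,6,8}→6  {4,5,7,8}→12  {5,6,7,8}→12
  5 left: {0,1,2,3,7}→3  {1,2,3,5,7}→15  {1,2,3,7,8}→15  {2,3,4,5,7}→30  {2,3,5,7,8}→60  {2,3,6,7,8}→30  {2,4,5,6,8}→30  {2,4,5,7,8}→60  {2,5,6,7,8}→60  {3,4,5,7,8}→30  {3,5,6,7,8}→30  {4,5,6,7,8}→30
  6 left: {0,1,2,3,5,7}→18  {0,1,2,3,7,8}→18  {1,2,3,4,5,7}→45  {1,2,3,5,7,8}→90  {1,2,3,6,7,8}→45  {2,3,4,5,7,8}→180  {2,3,5,6,7,8}→180  {2,4,5,6,7,8}→180  {3,4,5,6,7,8}→90
  7 left: {0,1,2,3,4,5,7}→63  {0,1,2,3,5,7,8}→126  {0,1,2,3,6,7,8}→63  {1,2,3,4,5,7,8}→315  {1,2,3,5,6,7,8}→315  {2,3,4,5,6,7,8}→630
  placing 0:a first → 1260 extensions
  placing 4:c first → 504 extensions
  placing 6:f first → 504 extensions
total linear extensions = 2268

2268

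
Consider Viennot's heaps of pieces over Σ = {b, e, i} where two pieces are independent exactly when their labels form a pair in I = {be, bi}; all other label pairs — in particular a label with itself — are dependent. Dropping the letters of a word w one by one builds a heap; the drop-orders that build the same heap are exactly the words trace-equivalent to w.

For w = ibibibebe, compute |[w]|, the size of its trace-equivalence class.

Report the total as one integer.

126

#0=i has no predecessor
#1=b has no predecessor
#2=i depends on [0:i]
#3=b depends on [1:b]
#4=i depends on [2:i]
#5=b depends on [3:b]
#6=e depends on [4:i]
#7=b depends on [5:b]
#8=e depends on [6:e]
sources: [0:i, 1:b]
N(rest) = Σ N(rest − s) over sources s of rest; N(one piece) = 1:
  size 1 → [7]=1  [8]=1
  size 2 → [5,7]=1  [6,8]=1  [7,8]=2
  size 3 → [3,5,7]=1  [4,6,8]=1  [5,7,8]=3  [6,7,8]=3
  size 4 → [1,3,5,7]=1  [2,4,6,8]=1  [3,5,7,8]=4  [4,6,7,8]=4  [5,6,7,8]=6
  size 5 → [0,2,4,6,8]=1  [1,3,5,7,8]=5  [2,4,6,7,8]=5  [3,5,6,7,8]=10  [4,5,6,7,8]=10
  size 6 → [0,2,4,6,7,8]=6  [1,3,5,6,7,8]=15  [2,4,5,6,7,8]=15  [3,4,5,6,7,8]=20
  size 7 → [0,2,4,5,6,7,8]=21  [1,3,4,5,6,7,8]=35  [2,3,4,5,6,7,8]=35
  first=0(i) contributes 70
  first=1(b) contributes 56
|[w]| = 126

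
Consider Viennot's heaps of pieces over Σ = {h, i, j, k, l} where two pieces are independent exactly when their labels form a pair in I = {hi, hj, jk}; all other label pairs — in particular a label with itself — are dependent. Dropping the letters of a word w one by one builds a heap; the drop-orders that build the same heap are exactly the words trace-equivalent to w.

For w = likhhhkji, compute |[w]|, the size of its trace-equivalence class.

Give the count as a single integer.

6

drop 0:l onto floor
drop 1:i onto {0:l}
drop 2:k onto {1:i}
drop 3:h onto {2:k}
drop 4:h onto {3:h}
drop 5:h onto {4:h}
drop 6:k onto {5:h}
drop 7:j onto {1:i}
drop 8:i onto {6:k, 7:j}
ground layer = {0:l}
drop-orders for the pieces not yet dropped (sum over which currently-grounded one goes next):
  1 to go: {8} 1
  2 to go: {6,8} 1  {7,8} 1
  3 to go: {5,6,8} 1  {6,7,8} 2
  4 to go: {4,5,6,8} 1  {5,6,7,8} 3
  5 to go: {3,4,5,6,8} 1  {4,5,6,7,8} 4
  6 to go: {2,3,4,5,6,8} 1  {3,4,5,6,7,8} 5
  7 to go: {2,3,4,5,6,7,8} 6
  if 0:l drops first: 6 orders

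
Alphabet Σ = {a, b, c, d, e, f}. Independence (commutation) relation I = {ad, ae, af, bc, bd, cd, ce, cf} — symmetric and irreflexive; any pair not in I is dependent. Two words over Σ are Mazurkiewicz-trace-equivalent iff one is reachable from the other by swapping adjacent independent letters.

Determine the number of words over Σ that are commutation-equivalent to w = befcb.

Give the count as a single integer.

drop 0:b onto floor
drop 1:e onto {0:b}
drop 2:f onto {1:e}
drop 3:c onto floor
drop 4:b onto {2:f}
ground layer = {0:b, 3:c}
drop-orders for the pieces not yet dropped (sum over which currently-grounded one goes next):
  1 to go: {3} 1  {4} 1
  2 to go: {2,4} 1  {3,4} 2
  3 to go: {1,2,4} 1  {2,3,4} 3
  if 0:b drops first: 4 orders
  if 3:c drops first: 1 orders
heap linearizations: 5

5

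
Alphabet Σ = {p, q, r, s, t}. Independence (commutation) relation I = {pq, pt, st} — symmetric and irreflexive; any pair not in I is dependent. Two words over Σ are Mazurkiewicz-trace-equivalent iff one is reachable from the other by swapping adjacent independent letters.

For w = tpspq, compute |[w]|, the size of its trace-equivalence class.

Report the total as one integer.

7

drop 0:t onto floor
drop 1:p onto floor
drop 2:s onto {1:p}
drop 3:p onto {2:s}
drop 4:q onto {0:t, 2:s}
ground layer = {0:t, 1:p}
drop-orders for the pieces not yet dropped (sum over which currently-grounded one goes next):
  1 to go: {3} 1  {4} 1
  2 to go: {0,4} 1  {3,4} 2
  3 to go: {0,3,4} 3  {2,3,4} 2
  if 0:t drops first: 2 orders
  if 1:p drops first: 5 orders
heap linearizations: 7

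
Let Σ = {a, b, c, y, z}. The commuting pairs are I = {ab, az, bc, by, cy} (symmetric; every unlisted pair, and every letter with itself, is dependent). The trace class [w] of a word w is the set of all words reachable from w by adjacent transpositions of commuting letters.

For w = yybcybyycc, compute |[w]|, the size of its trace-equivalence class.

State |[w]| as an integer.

0(y) covers ∅
1(y) covers 0:y
2(b) covers ∅
3(c) covers ∅
4(y) covers 1:y
5(b) covers 2:b
6(y) covers 4:y
7(y) covers 6:y
8(c) covers 3:c
9(c) covers 8:c
floor of heap: 0:y, 2:b, 3:c
completions by unplaced set U, small U first (add the entries for U minus each lowest piece of U):
  |U|=1: {5}:1  {7}:1  {9}:1
  |U|=2: {2,5}:1  {5,7}:2  {5,9}:2  {6,7}:1  {7,9}:2  {8,9}:1
  |U|=3: {2,5,7}:3  {2,5,9}:3  {3,8,9}:1  {4,6,7}:1  {5,6,7}:3  {5,7,9}:6  {5,8,9}:3  {6,7,9}:3  {7,8,9}:3
  |U|=4: {1,4,6,7}:1  {2,5,6,7}:6  {2,5,7,9}:12  {2,5,8,9}:6  {3,5,8,9}:4  {3,7,8,9}:4  {4,5,6,7}:4  {4,6,7,9}:4  {5,6,7,9}:12  {5,7,8,9}:12  {6,7,8,9}:6
  |U|=5: {0,1,4,6,7}:1  {1,4,5,6,7}:5  {1,4,6,7,9}:5  {2,3,5,8,9}:10  {2,4,5,6,7}:10  {2,5,6,7,9}:30  {2,5,7,8,9}:30  {3,5,7,8,9}:20  {3,6,7,8,9}:10  {4,5,6,7,9}:20  {4,6,7,8,9}:10  {5,6,7,8,9}:30
  |U|=6: {0,1,4,5,6,7}:6  {0,1,4,6,7,9}:6  {1,2,4,5,6,7}:15  {1,4,5,6,7,9}:30  {1,4,6,7,8,9}:15  {2,3,5,7,8,9}:60  {2,4,5,6,7,9}:60  {2,5,6,7,8,9}:90  {3,4,6,7,8,9}:20  {3,5,6,7,8,9}:60  {4,5,6,7,8,9}:60
  |U|=7: {0,1,2,4,5,6,7}:21  {0,1,4,5,6,7,9}:42  {0,1,4,6,7,8,9}:21  {1,2,4,5,6,7,9}:105  {1,3,4,6,7,8,9}:35  {1,4,5,6,7,8,9}:105  {2,3,5,6,7,8,9}:210  {2,4,5,6,7,8,9}:210  {3,4,5,6,7,8,9}:140
  |U|=8: {0,1,2,4,5,6,7,9}:168  {0,1,3,4,6,7,8,9}:56  {0,1,4,5,6,7,8,9}:168  {1,2,4,5,6,7,8,9}:420  {1,3,4,5,6,7,8,9}:280  {2,3,4,5,6,7,8,9}:560
  start at 0(y): 1260
  start at 2(b): 504
  start at 3(c): 756
sum over floor = 2520

2520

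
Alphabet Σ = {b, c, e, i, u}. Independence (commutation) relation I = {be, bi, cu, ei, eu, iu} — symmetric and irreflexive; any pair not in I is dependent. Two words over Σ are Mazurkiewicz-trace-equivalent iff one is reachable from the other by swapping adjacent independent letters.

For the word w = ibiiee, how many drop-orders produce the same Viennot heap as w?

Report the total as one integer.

piece 0:i — minimal
piece 1:b — minimal
piece 2:i rests on {0:i}
piece 3:i rests on {2:i}
piece 4:e — minimal
piece 5:e rests on {4:e}
minimal pieces: {0:i, 1:b, 4:e}
ways to finish when only these pieces remain (= sum over removing one remaining piece with nothing left below it):
  1 left: {1}→1  {3}→1  {5}→1
  2 left: {1,3}→2  {1,5}→2  {2,3}→1  {3,5}→2  {4,5}→1
  3 left: {0,2,3}→1  {1,2,3}→3  {1,3,5}→6  {1,4,5}→3  {2,3,5}→3  {3,4,5}→3
  4 left: {0,1,2,3}→4  {0,2,3,5}→4  {1,2,3,5}→12  {1,3,4,5}→12  {2,3,4,5}→6
  placing 0:i first → 30 extensions
  placing 1:b first → 10 extensions
  placing 4:e first → 20 extensions
total linear extensions = 60

60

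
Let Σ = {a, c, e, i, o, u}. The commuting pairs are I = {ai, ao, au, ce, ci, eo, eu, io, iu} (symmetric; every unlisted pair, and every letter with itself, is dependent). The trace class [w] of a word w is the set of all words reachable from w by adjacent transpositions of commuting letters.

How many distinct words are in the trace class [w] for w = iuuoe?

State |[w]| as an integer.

10

piece 0:i — minimal
piece 1:u — minimal
piece 2:u rests on {1:u}
piece 3:o rests on {2:u}
piece 4:e rests on {0:i}
minimal pieces: {0:i, 1:u}
ways to finish when only these pieces remain (= sum over removing one remaining piece with nothing left below it):
  1 left: {3}→1  {4}→1
  2 left: {0,4}→1  {2,3}→1  {3,4}→2
  3 left: {0,3,4}→3  {1,2,3}→1  {2,3,4}→3
  placing 0:i first → 4 extensions
  placing 1:u first → 6 extensions
total linear extensions = 10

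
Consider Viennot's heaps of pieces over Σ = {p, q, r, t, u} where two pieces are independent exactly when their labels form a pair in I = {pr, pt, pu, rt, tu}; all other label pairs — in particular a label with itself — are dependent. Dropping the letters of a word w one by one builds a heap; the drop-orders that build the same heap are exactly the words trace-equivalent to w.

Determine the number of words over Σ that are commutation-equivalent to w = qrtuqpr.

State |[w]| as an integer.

6

piece 0:q — minimal
piece 1:r rests on {0:q}
piece 2:t rests on {0:q}
piece 3:u rests on {1:r}
piece 4:q rests on {2:t, 3:u}
piece 5:p rests on {4:q}
piece 6:r rests on {4:q}
minimal pieces: {0:q}
ways to finish when only these pieces remain (= sum over removing one remaining piece with nothing left below it):
  1 left: {5}→1  {6}→1
  2 left: {5,6}→2
  3 left: {4,5,6}→2
  4 left: {2,4,5,6}→2  {3,4,5,6}→2
  5 left: {1,3,4,5,6}→2  {2,3,4,5,6}→4
  placing 0:q first → 6 extensions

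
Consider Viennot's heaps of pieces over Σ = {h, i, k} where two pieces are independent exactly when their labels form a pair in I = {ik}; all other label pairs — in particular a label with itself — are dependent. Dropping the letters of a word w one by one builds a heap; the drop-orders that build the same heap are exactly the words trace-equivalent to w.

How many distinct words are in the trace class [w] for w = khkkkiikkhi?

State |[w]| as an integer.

0(k) covers ∅
1(h) covers 0:k
2(k) covers 1:h
3(k) covers 2:k
4(k) covers 3:k
5(i) covers 1:h
6(i) covers 5:i
7(k) covers 4:k
8(k) covers 7:k
9(h) covers 6:i, 8:k
10(i) covers 9:h
floor of heap: 0:k
completions by unplaced set U, small U first (add the entries for U minus each lowest piece of U):
  |U|=1: {10}:1
  |U|=2: {9,10}:1
  |U|=3: {6,9,10}:1  {8,9,10}:1
  |U|=4: {5,6,9,10}:1  {6,8,9,10}:2  {7,8,9,10}:1
  |U|=5: {4,7,8,9,10}:1  {5,6,8,9,10}:3  {6,7,8,9,10}:3
  |U|=6: {3,4,7,8,9,10}:1  {4,6,7,8,9,10}:4  {5,6,7,8,9,10}:6
  |U|=7: {2,3,4,7,8,9,10}:1  {3,4,6,7,8,9,10}:5  {4,5,6,7,8,9,10}:10
  |U|=8: {2,3,4,6,7,8,9,10}:6  {3,4,5,6,7,8,9,10}:15
  |U|=9: {2,3,4,5,6,7,8,9,10}:21
  start at 0(k): 21

21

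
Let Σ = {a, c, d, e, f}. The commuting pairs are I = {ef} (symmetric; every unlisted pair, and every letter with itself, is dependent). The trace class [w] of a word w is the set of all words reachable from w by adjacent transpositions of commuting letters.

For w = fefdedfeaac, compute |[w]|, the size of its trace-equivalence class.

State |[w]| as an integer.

6

0(f) covers ∅
1(e) covers ∅
2(f) covers 0:f
3(d) covers 1:e, 2:f
4(e) covers 3:d
5(d) covers 4:e
6(f) covers 5:d
7(e) covers 5:d
8(a) covers 6:f, 7:e
9(a) covers 8:a
10(c) covers 9:a
floor of heap: 0:f, 1:e
completions by unplaced set U, small U first (add the entries for U minus each lowest piece of U):
  |U|=1: {10}:1
  |U|=2: {9,10}:1
  |U|=3: {8,9,10}:1
  |U|=4: {6,8,9,10}:1  {7,8,9,10}:1
  |U|=5: {6,7,8,9,10}:2
  |U|=6: {5,6,7,8,9,10}:2
  |U|=7: {4,5,6,7,8,9,10}:2
  |U|=8: {3,4,5,6,7,8,9,10}:2
  |U|=9: {1,3,4,5,6,7,8,9,10}:2  {2,3,4,5,6,7,8,9,10}:2
  start at 0(f): 4
  start at 1(e): 2
sum over floor = 6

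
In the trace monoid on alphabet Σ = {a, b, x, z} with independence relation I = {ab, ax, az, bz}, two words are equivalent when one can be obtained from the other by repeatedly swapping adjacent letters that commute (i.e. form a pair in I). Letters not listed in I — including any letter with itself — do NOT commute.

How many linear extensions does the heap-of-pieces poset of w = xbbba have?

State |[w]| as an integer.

drop 0:x onto floor
drop 1:b onto {0:x}
drop 2:b onto {1:b}
drop 3:b onto {2:b}
drop 4:a onto floor
ground layer = {0:x, 4:a}
drop-orders for the pieces not yet dropped (sum over which currently-grounded one goes next):
  1 to go: {3} 1  {4} 1
  2 to go: {2,3} 1  {3,4} 2
  3 to go: {1,2,3} 1  {2,3,4} 3
  if 0:x drops first: 4 orders
  if 4:a drops first: 1 orders
heap linearizations: 5

5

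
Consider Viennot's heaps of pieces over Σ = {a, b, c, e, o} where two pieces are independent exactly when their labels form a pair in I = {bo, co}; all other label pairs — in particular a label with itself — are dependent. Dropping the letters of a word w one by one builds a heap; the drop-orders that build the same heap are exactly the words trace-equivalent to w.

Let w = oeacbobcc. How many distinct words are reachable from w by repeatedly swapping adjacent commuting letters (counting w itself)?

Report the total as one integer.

6

piece 0:o — minimal
piece 1:e rests on {0:o}
piece 2:a rests on {1:e}
piece 3:c rests on {2:a}
piece 4:b rests on {3:c}
piece 5:o rests on {2:a}
piece 6:b rests on {4:b}
piece 7:c rests on {6:b}
piece 8:c rests on {7:c}
minimal pieces: {0:o}
ways to finish when only these pieces remain (= sum over removing one remaining piece with nothing left below it):
  1 left: {5}→1  {8}→1
  2 left: {5,8}→2  {7,8}→1
  3 left: {5,7,8}→3  {6,7,8}→1
  4 left: {4,6,7,8}→1  {5,6,7,8}→4
  5 left: {3,4,6,7,8}→1  {4,5,6,7,8}→5
  6 left: {3,4,5,6,7,8}→6
  7 left: {2,3,4,5,6,7,8}→6
  placing 0:o first → 6 extensions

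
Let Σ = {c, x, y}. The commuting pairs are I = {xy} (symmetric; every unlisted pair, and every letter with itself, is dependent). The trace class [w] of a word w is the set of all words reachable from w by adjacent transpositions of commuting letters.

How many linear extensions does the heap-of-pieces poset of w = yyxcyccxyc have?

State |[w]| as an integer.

piece 0:y — minimal
piece 1:y rests on {0:y}
piece 2:x — minimal
piece 3:c rests on {1:y, 2:x}
piece 4:y rests on {3:c}
piece 5:c rests on {4:y}
piece 6:c rests on {5:c}
piece 7:x rests on {6:c}
piece 8:y rests on {6:c}
piece 9:c rests on {7:x, 8:y}
minimal pieces: {0:y, 2:x}
ways to finish when only these pieces remain (= sum over removing one remaining piece with nothing left below it):
  1 left: {9}→1
  2 left: {7,9}→1  {8,9}→1
  3 left: {7,8,9}→2
  4 left: {6,7,8,9}→2
  5 left: {5,6,7,8,9}→2
  6 left: {4,5,6,7,8,9}→2
  7 left: {3,4,5,6,7,8,9}→2
  8 left: {1,3,4,5,6,7,8,9}→2  {2,3,4,5,6,7,8,9}→2
  placing 0:y first → 4 extensions
  placing 2:x first → 2 extensions
total linear extensions = 6

6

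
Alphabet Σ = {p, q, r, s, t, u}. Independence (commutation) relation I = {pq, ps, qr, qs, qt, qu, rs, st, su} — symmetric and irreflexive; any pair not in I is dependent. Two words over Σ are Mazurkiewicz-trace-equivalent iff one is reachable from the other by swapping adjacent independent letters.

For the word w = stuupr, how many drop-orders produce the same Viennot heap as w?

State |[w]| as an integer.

6

0(s) covers ∅
1(t) covers ∅
2(u) covers 1:t
3(u) covers 2:u
4(p) covers 3:u
5(r) covers 4:p
floor of heap: 0:s, 1:t
completions by unplaced set U, small U first (add the entries for U minus each lowest piece of U):
  |U|=1: {0}:1  {5}:1
  |U|=2: {0,5}:2  {4,5}:1
  |U|=3: {0,4,5}:3  {3,4,5}:1
  |U|=4: {0,3,4,5}:4  {2,3,4,5}:1
  start at 0(s): 1
  start at 1(t): 5
sum over floor = 6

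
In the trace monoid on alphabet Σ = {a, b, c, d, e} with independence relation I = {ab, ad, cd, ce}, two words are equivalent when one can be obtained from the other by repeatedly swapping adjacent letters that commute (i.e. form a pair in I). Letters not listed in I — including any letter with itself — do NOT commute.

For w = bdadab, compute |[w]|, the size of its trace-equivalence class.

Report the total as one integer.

0(b) covers ∅
1(d) covers 0:b
2(a) covers ∅
3(d) covers 1:d
4(a) covers 2:a
5(b) covers 3:d
floor of heap: 0:b, 2:a
completions by unplaced set U, small U first (add the entries for U minus each lowest piece of U):
  |U|=1: {4}:1  {5}:1
  |U|=2: {2,4}:1  {3,5}:1  {4,5}:2
  |U|=3: {1,3,5}:1  {2,4,5}:3  {3,4,5}:3
  |U|=4: {0,1,3,5}:1  {1,3,4,5}:4  {2,3,4,5}:6
  start at 0(b): 10
  start at 2(a): 5
sum over floor = 15

15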